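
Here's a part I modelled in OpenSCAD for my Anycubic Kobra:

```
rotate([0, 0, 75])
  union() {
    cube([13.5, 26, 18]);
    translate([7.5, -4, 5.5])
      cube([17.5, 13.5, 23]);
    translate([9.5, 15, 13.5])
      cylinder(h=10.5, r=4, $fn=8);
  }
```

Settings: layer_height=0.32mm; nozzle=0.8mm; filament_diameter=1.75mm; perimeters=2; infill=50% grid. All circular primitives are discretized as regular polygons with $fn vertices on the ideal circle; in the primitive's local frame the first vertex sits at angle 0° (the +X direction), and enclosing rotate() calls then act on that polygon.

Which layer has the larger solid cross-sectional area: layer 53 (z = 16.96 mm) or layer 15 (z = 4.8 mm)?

layer 53 (z = 16.96 mm)

Layer 53 (z = 16.96): the cube (footprint 13.5×26) is included at this height (area 351.00 mm²); the cube at (7.5, -4) (footprint 17.5×13.5) is included at this height (area 236.25 mm²); the r=4 cylinder at (9.5, 15) contributes a regular 8-gon of circumradius 4 (area = (8/2)·4.000²·sin(360°/8) = 45.25 mm²); Combining (union): the regions partially overlap — summed areas 632.50 mm² minus the doubly-counted overlap 102.25 mm² gives 530.25 mm² — area = 530.25 mm²; (whole slice rotated 75° about Z — lengths, areas and connectivity unchanged). So its area = 530.25 mm². Layer 15 (z = 4.8): the 13.5×26 cube contributes its full rectangle (area 351.00 mm²); the cube at (7.5, -4) is absent (z outside [5.5, 28.5]); the cylinder at (9.5, 15) does not reach this height (z outside [13.5, 24]); Taking the union: only the 13.5×26 cube is present, so the union is just that shape — area = 351.00 mm²; (whole slice rotated 75° about Z — lengths, areas and connectivity unchanged). So its area = 351.00 mm². Layer 53 is larger (530.25 vs 351.00 mm²).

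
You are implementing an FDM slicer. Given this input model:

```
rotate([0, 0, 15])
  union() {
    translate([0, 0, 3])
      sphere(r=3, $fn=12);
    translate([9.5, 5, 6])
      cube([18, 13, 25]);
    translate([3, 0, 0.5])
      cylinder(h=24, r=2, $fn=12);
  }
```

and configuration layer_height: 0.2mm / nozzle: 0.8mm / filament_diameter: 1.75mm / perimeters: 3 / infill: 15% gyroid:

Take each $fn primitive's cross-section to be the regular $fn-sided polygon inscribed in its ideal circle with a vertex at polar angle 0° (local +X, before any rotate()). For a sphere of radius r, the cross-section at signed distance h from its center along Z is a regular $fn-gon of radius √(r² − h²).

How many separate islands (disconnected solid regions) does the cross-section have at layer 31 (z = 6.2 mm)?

2

At z = 6.2 mm: the sphere is absent (|z−center|=3.200 > r=3); the 18×13 cube at (9.5, 5) contributes its full rectangle; the r=2 cylinder at (3, 0) gives a regular 12-gon of circumradius 2 (constant along its height); Taking the union: the 2 present regions are separate (no shared area or edge), so areas and boundary lengths simply add and each stays a separate island — 2 connected regions; (rotated 15° about Z; rotation is an isometry so areas/perimeters/island counts are preserved). Overall, the cross-section has 2 separate islands. Island count = 2.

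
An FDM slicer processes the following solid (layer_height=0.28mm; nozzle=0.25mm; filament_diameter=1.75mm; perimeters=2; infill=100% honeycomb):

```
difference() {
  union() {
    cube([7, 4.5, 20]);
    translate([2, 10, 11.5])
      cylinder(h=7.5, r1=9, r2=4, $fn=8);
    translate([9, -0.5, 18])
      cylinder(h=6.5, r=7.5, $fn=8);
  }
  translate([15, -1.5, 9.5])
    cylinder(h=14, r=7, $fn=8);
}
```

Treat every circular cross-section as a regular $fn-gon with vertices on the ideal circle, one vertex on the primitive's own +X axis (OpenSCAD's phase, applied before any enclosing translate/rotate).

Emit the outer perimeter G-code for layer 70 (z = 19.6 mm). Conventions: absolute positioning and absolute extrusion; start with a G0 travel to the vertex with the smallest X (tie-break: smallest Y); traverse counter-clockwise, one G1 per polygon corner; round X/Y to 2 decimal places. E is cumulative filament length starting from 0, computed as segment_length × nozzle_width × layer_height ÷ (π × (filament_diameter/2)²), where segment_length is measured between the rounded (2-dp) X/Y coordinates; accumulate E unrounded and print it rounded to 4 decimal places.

G0 X0.00 Y0.00 Z19.60
G1 X1.71 Y0.00 E0.0498
G1 X1.50 Y-0.50 E0.0655
G1 X3.70 Y-5.80 E0.2326
G1 X9.00 Y-8.00 E0.3996
G1 X11.40 Y-7.01 E0.4751
G1 X10.05 Y-6.45 E0.5176
G1 X8.00 Y-1.50 E0.6736
G1 X10.05 Y3.45 E0.8295
G1 X13.81 Y5.01 E0.9480
G1 X9.00 Y7.00 E1.0995
G1 X3.70 Y4.80 E1.2665
G1 X3.57 Y4.50 E1.2760
G1 X0.00 Y4.50 E1.3799
G1 X0.00 Y0.00 E1.5108

At z = 19.6 mm: the 7×4.5 cube contributes its full rectangle; the cone at (2, 10) is absent (z outside [11.5, 19]); the r=7.5 cylinder at (9, -0.5) contributes a regular 8-gon of circumradius 7.5; Taking the union: the regions partially overlap (shared area 19.62 mm²), so overlapping operands fuse into one piece — 1 connected region; the cylinder at (15, -1.5): section is a regular 8-gon, circumradius r=7; Subtracting the remaining from the first: starting from the result so far, the r=7 cylinder at (15, -1.5) partially overlaps it — only the 67.79 mm² overlap (of its 138.59 mm²) is removed, clipping the outline — 1 connected region. The outline is a single polygon with 14 vertices. Extrusion per mm of travel: 0.25 × 0.28 / (π × 0.875²) = 0.029103. Accumulating E over each segment gives final E = 1.5108.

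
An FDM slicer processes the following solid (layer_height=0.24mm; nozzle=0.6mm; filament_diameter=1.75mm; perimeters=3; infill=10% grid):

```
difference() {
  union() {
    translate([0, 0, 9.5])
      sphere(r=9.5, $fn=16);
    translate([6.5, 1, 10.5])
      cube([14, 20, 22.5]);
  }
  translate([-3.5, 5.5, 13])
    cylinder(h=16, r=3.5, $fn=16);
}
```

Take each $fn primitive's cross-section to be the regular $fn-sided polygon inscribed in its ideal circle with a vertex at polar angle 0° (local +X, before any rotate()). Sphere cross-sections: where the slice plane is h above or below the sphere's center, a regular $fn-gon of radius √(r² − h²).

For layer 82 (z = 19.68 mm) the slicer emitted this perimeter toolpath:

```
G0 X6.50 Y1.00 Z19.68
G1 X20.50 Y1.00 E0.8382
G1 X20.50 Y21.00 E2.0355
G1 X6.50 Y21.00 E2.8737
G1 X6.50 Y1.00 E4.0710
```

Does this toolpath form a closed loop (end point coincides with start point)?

yes

Start point (G0): (6.50, 1.00). End point (last G1): the path returns to the start — closed.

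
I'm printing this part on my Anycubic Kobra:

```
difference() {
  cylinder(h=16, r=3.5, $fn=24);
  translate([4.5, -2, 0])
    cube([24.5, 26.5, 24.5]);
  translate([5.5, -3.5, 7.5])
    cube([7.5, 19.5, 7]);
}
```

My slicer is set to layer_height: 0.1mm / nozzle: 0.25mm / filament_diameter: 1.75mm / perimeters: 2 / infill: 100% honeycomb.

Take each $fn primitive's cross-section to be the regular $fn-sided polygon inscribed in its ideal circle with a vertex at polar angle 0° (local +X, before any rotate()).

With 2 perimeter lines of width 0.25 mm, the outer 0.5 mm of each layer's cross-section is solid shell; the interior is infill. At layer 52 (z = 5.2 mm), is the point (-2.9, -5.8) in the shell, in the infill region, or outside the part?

outside

At z = 5.2 mm: the cylinder: section is a regular 24-gon, circumradius r=3.5; the 24.5×26.5 cube at (4.5, -2) contributes its full rectangle; the cube at (5.5, -3.5) is not intersected at this z (z outside [7.5, 14.5]); Taking the first minus the rest: starting from the r=3.5 cylinder, the 24.5×26.5 cube at (4.5, -2) misses the remaining region (no effect) — 1 connected region. Overall, the cross-section is a single solid region. The nearest boundary edge runs (-0.91, -3.38)→(-1.75, -3.03); distance from the point to it = 3.00 mm. The point is not inside any of the regions above, so it lies outside the cross-section (3.00 mm from the nearest boundary).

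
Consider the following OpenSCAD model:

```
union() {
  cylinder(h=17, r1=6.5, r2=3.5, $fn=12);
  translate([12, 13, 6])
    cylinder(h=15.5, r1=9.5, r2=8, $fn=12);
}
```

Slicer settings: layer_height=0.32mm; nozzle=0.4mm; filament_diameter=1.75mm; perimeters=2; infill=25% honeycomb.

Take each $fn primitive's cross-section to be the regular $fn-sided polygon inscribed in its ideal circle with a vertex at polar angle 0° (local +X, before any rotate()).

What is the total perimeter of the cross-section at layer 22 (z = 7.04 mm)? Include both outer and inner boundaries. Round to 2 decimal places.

91.04 mm

At z = 7.04 mm: the cone contributes a regular 12-gon of circumradius 5.258 (interpolated between r1=6.5 and r2=3.5 at t=0.414) (perimeter = 2·12·5.258·sin(180°/12) = 32.66 mm); the cone at (12, 13): at t=0.067 of its height the radius interpolates to r₁+(r₂−r₁)t = 9.399, giving a regular 12-gon of that circumradius (perimeter = 2·12·9.399·sin(180°/12) = 58.39 mm); Combining (union): the 2 present regions are separate (no shared area or edge), so areas and boundary lengths simply add and each stays a separate island — boundary = 91.04 mm. Overall, the cross-section has 2 separate islands. Total boundary length (outer) = 91.04 mm.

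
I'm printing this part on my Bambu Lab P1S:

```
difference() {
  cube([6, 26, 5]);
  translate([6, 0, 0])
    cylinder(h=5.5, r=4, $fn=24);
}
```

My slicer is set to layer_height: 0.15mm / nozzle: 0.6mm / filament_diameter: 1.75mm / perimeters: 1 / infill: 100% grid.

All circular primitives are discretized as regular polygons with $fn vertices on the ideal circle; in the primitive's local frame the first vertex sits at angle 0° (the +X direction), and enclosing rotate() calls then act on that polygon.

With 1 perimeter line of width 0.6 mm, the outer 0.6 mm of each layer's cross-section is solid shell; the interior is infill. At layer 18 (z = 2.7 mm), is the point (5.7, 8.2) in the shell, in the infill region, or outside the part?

shell

At z = 2.7 mm: the cube is present — its section is the full 6×26 rectangle; the r=4 cylinder at (6, 0) gives a regular 24-gon of circumradius 4 (constant along its height); Taking the first minus the rest: starting from the 6×26 cube, the r=4 cylinder at (6, 0) partially overlaps it — only the 12.42 mm² overlap (of its 49.69 mm²) is removed, clipping the outline — 1 connected region. Overall, the cross-section is a single solid region. The nearest boundary edge runs (6.00, 26.00)→(6.00, 4.00); distance from the point to it = 0.30 mm. The point is inside the cross-section, 0.30 mm from the nearest boundary — within the 0.6 mm shell band (1 × 0.6).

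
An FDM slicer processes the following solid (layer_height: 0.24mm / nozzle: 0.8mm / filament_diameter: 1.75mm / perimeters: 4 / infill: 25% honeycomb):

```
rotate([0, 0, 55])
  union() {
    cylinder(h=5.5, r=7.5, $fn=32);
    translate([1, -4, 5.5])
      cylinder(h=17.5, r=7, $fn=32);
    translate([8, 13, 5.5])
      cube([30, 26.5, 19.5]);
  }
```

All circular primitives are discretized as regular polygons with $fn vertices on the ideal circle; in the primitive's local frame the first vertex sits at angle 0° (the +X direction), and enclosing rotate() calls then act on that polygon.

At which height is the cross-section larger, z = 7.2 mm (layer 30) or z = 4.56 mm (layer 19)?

layer 30 (z = 7.2 mm)

Layer 30 (z = 7.2): the cylinder is absent (z outside [0, 5.5]); the r=7 cylinder at (1, -4) gives a regular 32-gon of circumradius 7 (constant along its height) (area = (32/2)·7.000²·sin(360°/32) = 152.95 mm²); the 30×26.5 cube at (8, 13) contributes its full rectangle (area 795.00 mm²); Merging all regions: the 2 present regions are separate (no shared area or edge), so areas and boundary lengths simply add and each stays a separate island — area = 947.95 mm²; (whole slice rotated 55° about Z — lengths, areas and connectivity unchanged). So its area = 947.95 mm². Layer 19 (z = 4.56): the r=7.5 cylinder contributes a regular 32-gon of circumradius 7.5 (area = (32/2)·7.500²·sin(360°/32) = 175.58 mm²); the cylinder at (1, -4) does not reach this height (z outside [5.5, 23]); the cube at (8, 13) is not intersected at this z (z outside [5.5, 25]); Taking the union: only the r=7.5 cylinder is present, so the union is just that shape — area = 175.58 mm²; (whole slice rotated 55° about Z — lengths, areas and connectivity unchanged). So its area = 175.58 mm². Layer 30 is larger (947.95 vs 175.58 mm²).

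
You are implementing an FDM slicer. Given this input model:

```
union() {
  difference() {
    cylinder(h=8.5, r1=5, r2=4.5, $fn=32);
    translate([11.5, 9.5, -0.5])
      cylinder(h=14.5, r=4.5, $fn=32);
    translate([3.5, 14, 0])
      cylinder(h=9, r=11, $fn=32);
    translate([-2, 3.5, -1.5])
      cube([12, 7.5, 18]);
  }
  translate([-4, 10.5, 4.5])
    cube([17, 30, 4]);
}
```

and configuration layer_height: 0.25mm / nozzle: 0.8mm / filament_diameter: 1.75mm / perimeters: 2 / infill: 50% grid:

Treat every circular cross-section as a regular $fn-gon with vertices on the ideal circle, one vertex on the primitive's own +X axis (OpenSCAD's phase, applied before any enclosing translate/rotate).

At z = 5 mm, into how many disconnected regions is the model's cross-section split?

2

At z = 5 mm: the cone: at t=0.588 of its height the radius interpolates to r₁+(r₂−r₁)t = 4.706, giving a regular 32-gon of that circumradius; the r=4.5 cylinder at (11.5, 9.5) contributes a regular 32-gon of circumradius 4.5; the r=11 cylinder at (3.5, 14) contributes a regular 32-gon of circumradius 11; the cube at (-2, 3.5) is present — its section is the full 12×7.5 rectangle; After the difference (first − rest): starting from the cone, the r=4.5 cylinder at (11.5, 9.5) misses the remaining region (no effect); the r=11 cylinder at (3.5, 14) partially overlaps it — only the 4.53 mm² overlap (of its 377.69 mm²) is removed, clipping the outline; the 12×7.5 cube at (-2, 3.5) partially overlaps it — only the 1.03 mm² overlap (of its 90.00 mm²) is removed, clipping the outline — 1 connected region; the cube at (-4, 10.5) (footprint 17×30) is included at this height; Taking the union: the 2 present regions are separate (no shared area or edge), so areas and boundary lengths simply add and each stays a separate island — 2 connected regions. The result has 2 disconnected regions.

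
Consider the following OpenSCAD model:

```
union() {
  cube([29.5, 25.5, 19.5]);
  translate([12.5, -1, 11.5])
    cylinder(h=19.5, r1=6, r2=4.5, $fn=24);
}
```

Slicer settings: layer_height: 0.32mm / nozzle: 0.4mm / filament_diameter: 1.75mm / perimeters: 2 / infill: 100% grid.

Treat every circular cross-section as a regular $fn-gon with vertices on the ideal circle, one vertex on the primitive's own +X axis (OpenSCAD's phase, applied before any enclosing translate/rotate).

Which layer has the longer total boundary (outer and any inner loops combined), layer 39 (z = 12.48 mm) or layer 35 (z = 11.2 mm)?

Layer 39 (z = 12.48): the 29.5×25.5 cube contributes its full rectangle (perimeter 110.00 mm); the cone at (12.5, -1): at t=0.050 of its height the radius interpolates to r₁+(r₂−r₁)t = 5.925, giving a regular 24-gon of that circumradius (perimeter = 2·24·5.925·sin(180°/24) = 37.12 mm); Merging all regions: the regions partially overlap (shared area 42.79 mm²), so the edge portions inside another operand are dropped and the merged outline is re-measured after clipping — boundary = 118.99 mm. So its perimeter = 118.99 mm. Layer 35 (z = 11.2): the cube (footprint 29.5×25.5) is included at this height (perimeter 110.00 mm); the cone at (12.5, -1) does not reach this height (z outside [11.5, 31]); Combining (union): only the 29.5×25.5 cube is present, so the union is just that shape — boundary = 110.00 mm. So its perimeter = 110.00 mm. Layer 39 is larger (118.99 vs 110.00 mm).

layer 39 (z = 12.48 mm)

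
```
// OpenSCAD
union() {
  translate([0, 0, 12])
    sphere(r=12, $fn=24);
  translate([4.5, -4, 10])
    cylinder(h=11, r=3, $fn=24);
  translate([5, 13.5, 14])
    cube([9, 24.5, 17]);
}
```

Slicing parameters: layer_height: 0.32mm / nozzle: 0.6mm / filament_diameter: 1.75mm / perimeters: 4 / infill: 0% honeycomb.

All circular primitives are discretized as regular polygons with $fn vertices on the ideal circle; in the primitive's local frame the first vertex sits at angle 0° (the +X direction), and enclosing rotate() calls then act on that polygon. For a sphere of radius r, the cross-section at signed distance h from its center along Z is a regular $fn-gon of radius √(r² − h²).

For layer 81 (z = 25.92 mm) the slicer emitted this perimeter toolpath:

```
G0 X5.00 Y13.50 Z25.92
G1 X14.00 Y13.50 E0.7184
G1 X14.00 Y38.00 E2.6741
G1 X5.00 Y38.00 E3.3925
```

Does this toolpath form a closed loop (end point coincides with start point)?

no

Start point (G0): (5.00, 13.50). End point (last G1): the path does not return to the start — open.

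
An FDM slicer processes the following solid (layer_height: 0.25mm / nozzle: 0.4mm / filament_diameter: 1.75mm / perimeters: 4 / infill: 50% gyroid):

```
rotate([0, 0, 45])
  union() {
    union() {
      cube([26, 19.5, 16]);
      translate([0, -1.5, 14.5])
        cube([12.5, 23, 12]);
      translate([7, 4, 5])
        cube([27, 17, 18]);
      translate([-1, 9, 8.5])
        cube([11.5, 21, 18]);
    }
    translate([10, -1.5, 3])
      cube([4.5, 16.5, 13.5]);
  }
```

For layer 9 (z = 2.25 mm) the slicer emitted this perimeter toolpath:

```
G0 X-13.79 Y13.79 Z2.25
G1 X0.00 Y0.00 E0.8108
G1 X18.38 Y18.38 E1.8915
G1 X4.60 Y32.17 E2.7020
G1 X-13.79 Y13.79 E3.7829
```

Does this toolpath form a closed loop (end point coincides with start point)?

yes

Start point (G0): (-13.79, 13.79). End point (last G1): the path returns to the start — closed.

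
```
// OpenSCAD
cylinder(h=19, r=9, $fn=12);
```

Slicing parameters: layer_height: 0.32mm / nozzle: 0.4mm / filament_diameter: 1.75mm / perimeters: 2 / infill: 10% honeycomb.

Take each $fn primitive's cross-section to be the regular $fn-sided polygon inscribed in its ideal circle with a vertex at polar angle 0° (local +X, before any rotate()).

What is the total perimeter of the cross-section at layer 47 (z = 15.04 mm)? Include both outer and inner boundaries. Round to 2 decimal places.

55.90 mm

At z = 15.04 mm: the r=9 cylinder contributes a regular 12-gon of circumradius 9 (perimeter = 2·12·9.000·sin(180°/12) = 55.90 mm). Overall, the cross-section is a single solid region. Total boundary length (outer) = 55.90 mm.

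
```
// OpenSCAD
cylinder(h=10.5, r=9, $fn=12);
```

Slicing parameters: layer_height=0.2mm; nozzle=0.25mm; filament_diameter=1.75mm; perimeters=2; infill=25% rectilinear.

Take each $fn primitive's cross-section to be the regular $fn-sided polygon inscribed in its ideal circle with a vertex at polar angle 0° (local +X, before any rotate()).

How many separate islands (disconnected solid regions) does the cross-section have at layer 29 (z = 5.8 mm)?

1

At z = 5.8 mm: the cylinder: section is a regular 12-gon, circumradius r=9. Overall, the cross-section is a single solid region. Island count = 1.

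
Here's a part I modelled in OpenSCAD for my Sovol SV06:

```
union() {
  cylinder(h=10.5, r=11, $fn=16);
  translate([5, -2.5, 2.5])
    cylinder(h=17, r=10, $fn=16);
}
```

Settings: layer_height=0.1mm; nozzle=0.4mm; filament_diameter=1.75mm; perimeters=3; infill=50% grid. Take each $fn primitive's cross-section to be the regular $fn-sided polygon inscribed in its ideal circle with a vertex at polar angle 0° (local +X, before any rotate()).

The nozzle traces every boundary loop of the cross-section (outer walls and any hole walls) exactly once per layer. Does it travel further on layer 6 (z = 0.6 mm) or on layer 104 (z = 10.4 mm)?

layer 104 (z = 10.4 mm)

Layer 6 (z = 0.6): the r=11 cylinder gives a regular 16-gon of circumradius 11 (constant along its height) (perimeter = 2·16·11.000·sin(180°/16) = 68.67 mm); the cylinder at (5, -2.5) is absent (z outside [2.5, 19.5]); Taking the union: only the r=11 cylinder is present, so the union is just that shape — boundary = 68.67 mm. So its perimeter = 68.67 mm. Layer 104 (z = 10.4): the r=11 cylinder gives a regular 16-gon of circumradius 11 (constant along its height) (perimeter = 2·16·11.000·sin(180°/16) = 68.67 mm); the cylinder at (5, -2.5): section is a regular 16-gon, circumradius r=10 (perimeter = 2·16·10.000·sin(180°/16) = 62.43 mm); Combining (union): the regions partially overlap (shared area 221.85 mm²), so the edge portions inside another operand are dropped and the merged outline is re-measured after clipping — boundary = 77.10 mm. So its perimeter = 77.10 mm. Layer 104 is larger (77.10 vs 68.67 mm).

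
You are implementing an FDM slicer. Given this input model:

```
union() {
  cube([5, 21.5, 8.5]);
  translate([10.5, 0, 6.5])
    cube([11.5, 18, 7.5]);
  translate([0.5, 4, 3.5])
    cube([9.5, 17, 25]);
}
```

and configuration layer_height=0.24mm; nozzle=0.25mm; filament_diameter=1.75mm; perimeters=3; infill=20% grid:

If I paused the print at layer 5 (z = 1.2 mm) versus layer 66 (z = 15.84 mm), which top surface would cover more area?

layer 66 (z = 15.84 mm)

Layer 5 (z = 1.2): the 5×21.5 cube contributes its full rectangle (area 107.50 mm²); the cube at (10.5, 0) is not intersected at this z (z outside [6.5, 14]); the cube at (0.5, 4) is not intersected at this z (z outside [3.5, 28.5]); Merging all regions: only the 5×21.5 cube is present, so the union is just that shape — area = 107.50 mm². So its area = 107.50 mm². Layer 66 (z = 15.84): the cube is absent (z outside [0, 8.5]); the cube at (10.5, 0) is absent (z outside [6.5, 14]); the cube at (0.5, 4) is present — its section is the full 9.5×17 rectangle (area 161.50 mm²); Taking the union: only the 9.5×17 cube at (0.5, 4) is present, so the union is just that shape — area = 161.50 mm². So its area = 161.50 mm². Layer 66 is larger (161.50 vs 107.50 mm²).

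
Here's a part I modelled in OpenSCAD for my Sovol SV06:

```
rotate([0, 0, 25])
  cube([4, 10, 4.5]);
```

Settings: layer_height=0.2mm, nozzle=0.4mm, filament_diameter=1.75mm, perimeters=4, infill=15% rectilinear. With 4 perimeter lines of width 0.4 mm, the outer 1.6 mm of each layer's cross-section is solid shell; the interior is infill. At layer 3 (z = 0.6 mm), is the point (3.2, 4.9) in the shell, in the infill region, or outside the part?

outside

At z = 0.6 mm: the cube (footprint 4×10) is included at this height; (whole slice rotated 25° about Z — lengths, areas and connectivity unchanged). Overall, the cross-section is a single solid region. Undo the 25° rotation: the query point maps to (4.971, 3.089) in the un-rotated model frame. The nearest boundary edge runs (4.00, 0.00)→(4.00, 10.00); distance from the point to it = 0.97 mm. The point is not inside any of the regions above, so it lies outside the cross-section (0.97 mm from the nearest boundary).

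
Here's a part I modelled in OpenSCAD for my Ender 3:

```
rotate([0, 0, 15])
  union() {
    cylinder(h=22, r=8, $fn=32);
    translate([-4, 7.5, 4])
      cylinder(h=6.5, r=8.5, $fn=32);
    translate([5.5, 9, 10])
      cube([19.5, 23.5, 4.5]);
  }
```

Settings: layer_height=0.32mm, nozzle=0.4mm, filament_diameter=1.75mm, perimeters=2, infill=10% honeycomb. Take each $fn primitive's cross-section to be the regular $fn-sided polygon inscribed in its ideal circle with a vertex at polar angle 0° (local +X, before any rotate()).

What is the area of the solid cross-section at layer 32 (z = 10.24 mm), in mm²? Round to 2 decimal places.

804.47 mm²

At z = 10.24 mm: the cylinder: section is a regular 32-gon, circumradius r=8 (area = (32/2)·8.000²·sin(360°/32) = 199.77 mm²); the cylinder at (-4, 7.5): section is a regular 32-gon, circumradius r=8.5 (area = (32/2)·8.500²·sin(360°/32) = 225.52 mm²); the 19.5×23.5 cube at (5.5, 9) contributes its full rectangle (area 458.25 mm²); Merging all regions: the regions partially overlap — summed areas 883.55 mm² minus the doubly-counted overlap 79.07 mm² gives 804.47 mm² — area = 804.47 mm²; (whole slice rotated 15° about Z — lengths, areas and connectivity unchanged). Overall, the cross-section has 2 separate islands. Net area = 804.47 mm².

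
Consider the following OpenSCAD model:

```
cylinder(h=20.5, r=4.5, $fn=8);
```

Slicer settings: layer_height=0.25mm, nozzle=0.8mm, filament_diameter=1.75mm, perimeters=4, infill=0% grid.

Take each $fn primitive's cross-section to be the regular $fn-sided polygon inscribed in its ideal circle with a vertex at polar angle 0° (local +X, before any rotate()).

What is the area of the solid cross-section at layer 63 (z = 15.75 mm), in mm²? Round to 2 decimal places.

57.28 mm²

At z = 15.75 mm: the r=4.5 cylinder contributes a regular 8-gon of circumradius 4.5 (area = (8/2)·4.500²·sin(360°/8) = 57.28 mm²). Overall, the cross-section is a single solid region. Net area = 57.28 mm².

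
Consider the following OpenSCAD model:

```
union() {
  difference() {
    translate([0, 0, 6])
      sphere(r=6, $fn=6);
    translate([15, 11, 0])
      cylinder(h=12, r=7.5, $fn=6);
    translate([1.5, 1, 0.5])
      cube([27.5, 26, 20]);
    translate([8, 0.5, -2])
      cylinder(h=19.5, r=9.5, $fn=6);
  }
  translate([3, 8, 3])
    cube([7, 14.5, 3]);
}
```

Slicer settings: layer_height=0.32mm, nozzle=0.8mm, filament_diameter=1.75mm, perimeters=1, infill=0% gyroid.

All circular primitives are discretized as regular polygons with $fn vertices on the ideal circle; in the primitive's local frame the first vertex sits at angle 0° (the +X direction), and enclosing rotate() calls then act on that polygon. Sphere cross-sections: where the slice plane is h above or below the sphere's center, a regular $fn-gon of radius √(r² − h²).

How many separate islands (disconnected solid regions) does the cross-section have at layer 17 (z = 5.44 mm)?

At z = 5.44 mm: the sphere: section is a regular 6-gon, circumradius = √(r²−h²) = √(6²−0.56²) = 5.974; the r=7.5 cylinder at (15, 11) gives a regular 6-gon of circumradius 7.5 (constant along its height); the 27.5×26 cube at (1.5, 1) contributes its full rectangle; the cylinder at (8, 0.5): section is a regular 6-gon, circumradius r=9.5; Taking the first minus the rest: starting from the r=6 sphere, the r=7.5 cylinder at (15, 11) misses the remaining region (no effect); the 27.5×26 cube at (1.5, 1) partially overlaps it — only the 11.23 mm² overlap (of its 715.00 mm²) is removed, clipping the outline; the r=9.5 cylinder at (8, 0.5) partially overlaps it — only the 35.05 mm² overlap (of its 234.48 mm²) is removed, clipping the outline — 1 connected region; the 7×14.5 cube at (3, 8) contributes its full rectangle; Taking the union: the 2 present regions are separate (no shared area or edge), so areas and boundary lengths simply add and each stays a separate island — 2 connected regions. Overall, the cross-section has 2 separate islands. Island count = 2.

2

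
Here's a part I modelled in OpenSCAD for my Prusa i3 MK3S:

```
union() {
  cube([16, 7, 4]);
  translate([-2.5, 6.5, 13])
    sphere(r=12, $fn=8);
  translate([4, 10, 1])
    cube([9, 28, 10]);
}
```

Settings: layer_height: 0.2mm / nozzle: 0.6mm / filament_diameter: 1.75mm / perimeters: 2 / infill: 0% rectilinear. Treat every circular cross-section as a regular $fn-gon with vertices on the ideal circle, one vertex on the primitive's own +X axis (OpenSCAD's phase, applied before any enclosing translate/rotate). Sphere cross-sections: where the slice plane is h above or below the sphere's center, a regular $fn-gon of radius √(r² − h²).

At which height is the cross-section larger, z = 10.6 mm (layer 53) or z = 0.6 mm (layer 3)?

Layer 53 (z = 10.6): the cube does not reach this height (z outside [0, 4]); the r=12 sphere at (-2.5, 6.5) slices to a regular 8-gon of circumradius 11.758 (√(r²−h²) with h=2.4 from center) (area = (8/2)·11.758²·sin(360°/8) = 391.00 mm²); the cube at (4, 10) is present — its section is the full 9×28 rectangle (area 252.00 mm²); Merging all regions: the regions partially overlap — summed areas 643.00 mm² minus the doubly-counted overlap 14.21 mm² gives 628.79 mm² — area = 628.79 mm². So its area = 628.79 mm². Layer 3 (z = 0.6): the 16×7 cube contributes its full rectangle (area 112.00 mm²); the sphere at (-2.5, 6.5) does not reach this height (|z−center|=12.400 > r=12); the cube at (4, 10) is absent (z outside [1, 11]); Merging all regions: only the 16×7 cube is present, so the union is just that shape — area = 112.00 mm². So its area = 112.00 mm². Layer 53 is larger (628.79 vs 112.00 mm²).

layer 53 (z = 10.6 mm)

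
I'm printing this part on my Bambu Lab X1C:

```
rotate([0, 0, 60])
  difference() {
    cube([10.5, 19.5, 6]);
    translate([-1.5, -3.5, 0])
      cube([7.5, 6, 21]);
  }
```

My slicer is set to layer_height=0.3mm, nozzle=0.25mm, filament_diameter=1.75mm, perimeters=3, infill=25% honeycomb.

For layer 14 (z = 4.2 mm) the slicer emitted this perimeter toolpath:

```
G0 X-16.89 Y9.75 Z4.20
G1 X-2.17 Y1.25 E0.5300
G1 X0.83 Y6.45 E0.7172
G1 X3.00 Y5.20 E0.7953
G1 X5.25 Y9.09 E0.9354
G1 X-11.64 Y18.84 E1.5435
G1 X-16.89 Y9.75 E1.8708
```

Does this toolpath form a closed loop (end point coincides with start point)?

yes

Start point (G0): (-16.89, 9.75). End point (last G1): the path returns to the start — closed.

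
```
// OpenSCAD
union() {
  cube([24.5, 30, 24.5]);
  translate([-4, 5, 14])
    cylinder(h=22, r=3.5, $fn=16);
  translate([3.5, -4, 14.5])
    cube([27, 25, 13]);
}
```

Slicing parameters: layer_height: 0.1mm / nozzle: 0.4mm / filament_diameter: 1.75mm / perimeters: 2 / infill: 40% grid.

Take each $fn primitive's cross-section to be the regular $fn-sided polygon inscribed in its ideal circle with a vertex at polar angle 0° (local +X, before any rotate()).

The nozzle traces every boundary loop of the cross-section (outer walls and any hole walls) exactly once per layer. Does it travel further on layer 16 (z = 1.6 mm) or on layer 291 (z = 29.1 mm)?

layer 16 (z = 1.6 mm)

Layer 16 (z = 1.6): the 24.5×30 cube contributes its full rectangle (perimeter 109.00 mm); the cylinder at (-4, 5) is not intersected at this z (z outside [14, 36]); the cube at (3.5, -4) is absent (z outside [14.5, 27.5]); Combining (union): only the 24.5×30 cube is present, so the union is just that shape — boundary = 109.00 mm. So its perimeter = 109.00 mm. Layer 291 (z = 29.1): the cube is not intersected at this z (z outside [0, 24.5]); the r=3.5 cylinder at (-4, 5) contributes a regular 16-gon of circumradius 3.5 (perimeter = 2·16·3.500·sin(180°/16) = 21.85 mm); the cube at (3.5, -4) is absent (z outside [14.5, 27.5]); Combining (union): only the r=3.5 cylinder at (-4, 5) is present, so the union is just that shape — boundary = 21.85 mm. So its perimeter = 21.85 mm. Layer 16 is larger (109.00 vs 21.85 mm).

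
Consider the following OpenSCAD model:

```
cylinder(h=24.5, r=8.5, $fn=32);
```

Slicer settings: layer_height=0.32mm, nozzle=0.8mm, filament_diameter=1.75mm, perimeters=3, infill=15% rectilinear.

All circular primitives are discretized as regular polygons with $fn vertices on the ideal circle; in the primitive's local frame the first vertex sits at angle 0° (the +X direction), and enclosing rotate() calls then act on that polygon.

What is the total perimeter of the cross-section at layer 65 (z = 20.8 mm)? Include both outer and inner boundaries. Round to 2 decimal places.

At z = 20.8 mm: the cylinder: section is a regular 32-gon, circumradius r=8.5 (perimeter = 2·32·8.500·sin(180°/32) = 53.32 mm). Overall, the cross-section is a single solid region. Total boundary length (outer) = 53.32 mm.

53.32 mm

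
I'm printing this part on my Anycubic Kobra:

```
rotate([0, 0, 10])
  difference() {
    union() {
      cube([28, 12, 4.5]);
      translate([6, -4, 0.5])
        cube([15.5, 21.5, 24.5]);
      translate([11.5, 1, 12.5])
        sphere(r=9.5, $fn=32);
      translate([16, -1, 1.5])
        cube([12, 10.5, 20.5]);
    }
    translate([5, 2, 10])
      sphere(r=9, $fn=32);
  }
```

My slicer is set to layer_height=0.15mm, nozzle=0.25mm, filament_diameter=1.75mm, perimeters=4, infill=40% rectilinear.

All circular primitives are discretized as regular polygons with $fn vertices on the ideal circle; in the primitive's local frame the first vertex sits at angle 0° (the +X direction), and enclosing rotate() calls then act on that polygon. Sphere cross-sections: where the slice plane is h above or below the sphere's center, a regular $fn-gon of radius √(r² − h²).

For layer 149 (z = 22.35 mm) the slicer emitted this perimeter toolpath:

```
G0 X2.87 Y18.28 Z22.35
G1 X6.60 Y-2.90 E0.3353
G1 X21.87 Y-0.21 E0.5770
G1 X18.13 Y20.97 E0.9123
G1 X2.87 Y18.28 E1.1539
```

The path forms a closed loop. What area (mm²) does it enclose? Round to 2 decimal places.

333.36 mm²

Apply the shoelace formula to the sequence of (X, Y) vertices; enclosed area = 333.36 mm².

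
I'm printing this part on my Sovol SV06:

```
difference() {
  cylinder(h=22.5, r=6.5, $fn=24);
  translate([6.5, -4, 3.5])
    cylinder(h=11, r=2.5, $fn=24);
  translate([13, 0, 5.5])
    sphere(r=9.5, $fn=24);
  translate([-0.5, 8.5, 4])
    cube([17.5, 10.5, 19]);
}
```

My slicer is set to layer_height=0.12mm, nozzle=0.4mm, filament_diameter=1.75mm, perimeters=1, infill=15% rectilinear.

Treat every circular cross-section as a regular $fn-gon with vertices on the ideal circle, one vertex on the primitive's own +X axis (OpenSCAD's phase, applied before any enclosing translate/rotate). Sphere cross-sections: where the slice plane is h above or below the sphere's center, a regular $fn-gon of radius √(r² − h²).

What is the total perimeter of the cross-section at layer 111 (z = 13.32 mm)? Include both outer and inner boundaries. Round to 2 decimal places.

41.31 mm

At z = 13.32 mm: the r=6.5 cylinder gives a regular 24-gon of circumradius 6.5 (constant along its height) (perimeter = 2·24·6.500·sin(180°/24) = 40.72 mm); the cylinder at (6.5, -4): section is a regular 24-gon, circumradius r=2.5 (perimeter = 2·24·2.500·sin(180°/24) = 15.66 mm); the r=9.5 sphere at (13, 0) slices to a regular 24-gon of circumradius 5.394 (√(r²−h²) with h=7.82 from center) (perimeter = 2·24·5.394·sin(180°/24) = 33.80 mm); the cube at (-0.5, 8.5) (footprint 17.5×10.5) is included at this height (perimeter 56.00 mm); After the difference (first − rest): starting from the r=6.5 cylinder, the r=2.5 cylinder at (6.5, -4) partially overlaps it — only the 3.64 mm² overlap (of its 19.41 mm²) is removed, clipping the outline; the r=9.5 sphere at (13, 0) misses the remaining region (no effect); the 17.5×10.5 cube at (-0.5, 8.5) misses the remaining region (no effect) — boundary = 41.31 mm. Overall, the cross-section is a single solid region. Total boundary length (outer) = 41.31 mm.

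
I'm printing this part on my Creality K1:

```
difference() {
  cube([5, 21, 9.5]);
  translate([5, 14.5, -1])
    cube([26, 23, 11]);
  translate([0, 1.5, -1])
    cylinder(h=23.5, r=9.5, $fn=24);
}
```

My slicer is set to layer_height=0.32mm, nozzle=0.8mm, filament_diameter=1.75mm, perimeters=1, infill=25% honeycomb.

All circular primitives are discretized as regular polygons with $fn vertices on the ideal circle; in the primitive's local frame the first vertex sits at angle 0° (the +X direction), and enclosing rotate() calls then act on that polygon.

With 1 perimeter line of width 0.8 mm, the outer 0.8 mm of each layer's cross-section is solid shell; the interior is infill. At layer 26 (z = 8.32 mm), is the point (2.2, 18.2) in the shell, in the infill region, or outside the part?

infill

At z = 8.32 mm: the cube (footprint 5×21) is included at this height; the 26×23 cube at (5, 14.5) contributes its full rectangle; the r=9.5 cylinder at (0, 1.5) gives a regular 24-gon of circumradius 9.5 (constant along its height); Subtracting the remaining from the first: starting from the 5×21 cube, the 26×23 cube at (5, 14.5) misses the remaining region (no effect); the r=9.5 cylinder at (0, 1.5) partially overlaps it — only the 52.43 mm² overlap (of its 280.30 mm²) is removed, clipping the outline — 1 connected region. Overall, the cross-section is a single solid region. The nearest boundary edge runs (0.00, 11.00)→(0.00, 21.00); distance from the point to it = 2.20 mm. The point is inside the cross-section and 2.20 mm from the nearest boundary — more than the 0.8 mm shell width (1 × 0.8), so it's in the infill interior.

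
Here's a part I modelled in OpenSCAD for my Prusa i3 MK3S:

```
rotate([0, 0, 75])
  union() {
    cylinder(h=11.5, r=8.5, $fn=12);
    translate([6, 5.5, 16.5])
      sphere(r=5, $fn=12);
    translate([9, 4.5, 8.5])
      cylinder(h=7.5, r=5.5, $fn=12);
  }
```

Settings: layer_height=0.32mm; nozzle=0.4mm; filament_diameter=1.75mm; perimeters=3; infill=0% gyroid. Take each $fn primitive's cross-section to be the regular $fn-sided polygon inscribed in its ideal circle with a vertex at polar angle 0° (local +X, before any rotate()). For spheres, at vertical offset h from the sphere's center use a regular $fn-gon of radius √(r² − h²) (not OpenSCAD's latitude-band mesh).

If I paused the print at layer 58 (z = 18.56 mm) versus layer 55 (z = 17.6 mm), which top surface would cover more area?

Layer 58 (z = 18.56): the cylinder does not reach this height (z outside [0, 11.5]); the sphere at (6, 5.5): section is a regular 12-gon, circumradius = √(r²−h²) = √(5²−2.06²) = 4.556 (area = (12/2)·4.556²·sin(360°/12) = 62.27 mm²); the cylinder at (9, 4.5) is not intersected at this z (z outside [8.5, 16]); Taking the union: only the r=5 sphere at (6, 5.5) is present, so the union is just that shape — area = 62.27 mm²; (whole slice rotated 75° about Z — lengths, areas and connectivity unchanged). So its area = 62.27 mm². Layer 55 (z = 17.6): the cylinder is not intersected at this z (z outside [0, 11.5]); the sphere at (6, 5.5): section is a regular 12-gon, circumradius = √(r²−h²) = √(5²−1.1²) = 4.877 (area = (12/2)·4.877²·sin(360°/12) = 71.37 mm²); the cylinder at (9, 4.5) is not intersected at this z (z outside [8.5, 16]); Merging all regions: only the r=5 sphere at (6, 5.5) is present, so the union is just that shape — area = 71.37 mm²; (whole slice rotated 75° about Z — lengths, areas and connectivity unchanged). So its area = 71.37 mm². Layer 55 is larger (71.37 vs 62.27 mm²).

layer 55 (z = 17.6 mm)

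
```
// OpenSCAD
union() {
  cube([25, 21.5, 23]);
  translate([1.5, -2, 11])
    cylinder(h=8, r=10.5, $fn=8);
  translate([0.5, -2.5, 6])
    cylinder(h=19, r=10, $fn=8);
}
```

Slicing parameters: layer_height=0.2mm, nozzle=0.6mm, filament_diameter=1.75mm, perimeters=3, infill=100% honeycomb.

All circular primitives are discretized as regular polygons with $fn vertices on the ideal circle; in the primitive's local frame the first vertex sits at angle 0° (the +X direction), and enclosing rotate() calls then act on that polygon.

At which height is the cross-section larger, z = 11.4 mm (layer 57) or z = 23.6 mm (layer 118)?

layer 57 (z = 11.4 mm)

Layer 57 (z = 11.4): the cube is present — its section is the full 25×21.5 rectangle (area 537.50 mm²); the r=10.5 cylinder at (1.5, -2) contributes a regular 8-gon of circumradius 10.5 (area = (8/2)·10.500²·sin(360°/8) = 311.83 mm²); the r=10 cylinder at (0.5, -2.5) gives a regular 8-gon of circumradius 10 (constant along its height) (area = (8/2)·10.000²·sin(360°/8) = 282.84 mm²); Merging all regions: the regions partially overlap — summed areas 1132.18 mm² minus the doubly-counted overlap 342.87 mm² gives 789.31 mm² — area = 789.31 mm². So its area = 789.31 mm². Layer 118 (z = 23.6): the cube is not intersected at this z (z outside [0, 23]); the cylinder at (1.5, -2) is not intersected at this z (z outside [11, 19]); the r=10 cylinder at (0.5, -2.5) contributes a regular 8-gon of circumradius 10 (area = (8/2)·10.000²·sin(360°/8) = 282.84 mm²); Merging all regions: only the r=10 cylinder at (0.5, -2.5) is present, so the union is just that shape — area = 282.84 mm². So its area = 282.84 mm². Layer 57 is larger (789.31 vs 282.84 mm²).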